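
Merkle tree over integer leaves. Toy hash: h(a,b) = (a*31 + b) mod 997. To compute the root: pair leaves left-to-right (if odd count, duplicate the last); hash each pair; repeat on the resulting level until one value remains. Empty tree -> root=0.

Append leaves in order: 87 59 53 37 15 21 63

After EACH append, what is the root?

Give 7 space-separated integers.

After append 87 (leaves=[87]):
  L0: [87]
  root=87
After append 59 (leaves=[87, 59]):
  L0: [87, 59]
  L1: h(87,59)=(87*31+59)%997=762 -> [762]
  root=762
After append 53 (leaves=[87, 59, 53]):
  L0: [87, 59, 53]
  L1: h(87,59)=(87*31+59)%997=762 h(53,53)=(53*31+53)%997=699 -> [762, 699]
  L2: h(762,699)=(762*31+699)%997=393 -> [393]
  root=393
After append 37 (leaves=[87, 59, 53, 37]):
  L0: [87, 59, 53, 37]
  L1: h(87,59)=(87*31+59)%997=762 h(53,37)=(53*31+37)%997=683 -> [762, 683]
  L2: h(762,683)=(762*31+683)%997=377 -> [377]
  root=377
After append 15 (leaves=[87, 59, 53, 37, 15]):
  L0: [87, 59, 53, 37, 15]
  L1: h(87,59)=(87*31+59)%997=762 h(53,37)=(53*31+37)%997=683 h(15,15)=(15*31+15)%997=480 -> [762, 683, 480]
  L2: h(762,683)=(762*31+683)%997=377 h(480,480)=(480*31+480)%997=405 -> [377, 405]
  L3: h(377,405)=(377*31+405)%997=128 -> [128]
  root=128
After append 21 (leaves=[87, 59, 53, 37, 15, 21]):
  L0: [87, 59, 53, 37, 15, 21]
  L1: h(87,59)=(87*31+59)%997=762 h(53,37)=(53*31+37)%997=683 h(15,21)=(15*31+21)%997=486 -> [762, 683, 486]
  L2: h(762,683)=(762*31+683)%997=377 h(486,486)=(486*31+486)%997=597 -> [377, 597]
  L3: h(377,597)=(377*31+597)%997=320 -> [320]
  root=320
After append 63 (leaves=[87, 59, 53, 37, 15, 21, 63]):
  L0: [87, 59, 53, 37, 15, 21, 63]
  L1: h(87,59)=(87*31+59)%997=762 h(53,37)=(53*31+37)%997=683 h(15,21)=(15*31+21)%997=486 h(63,63)=(63*31+63)%997=22 -> [762, 683, 486, 22]
  L2: h(762,683)=(762*31+683)%997=377 h(486,22)=(486*31+22)%997=133 -> [377, 133]
  L3: h(377,133)=(377*31+133)%997=853 -> [853]
  root=853

Answer: 87 762 393 377 128 320 853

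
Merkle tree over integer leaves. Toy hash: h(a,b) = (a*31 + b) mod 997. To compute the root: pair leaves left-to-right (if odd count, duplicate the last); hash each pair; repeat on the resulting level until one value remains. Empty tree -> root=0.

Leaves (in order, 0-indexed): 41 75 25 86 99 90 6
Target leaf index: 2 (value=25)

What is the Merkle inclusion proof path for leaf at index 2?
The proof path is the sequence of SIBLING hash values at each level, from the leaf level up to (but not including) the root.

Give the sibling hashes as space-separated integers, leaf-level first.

Answer: 86 349 415

Derivation:
L0 (leaves): [41, 75, 25, 86, 99, 90, 6], target index=2
L1: h(41,75)=(41*31+75)%997=349 [pair 0] h(25,86)=(25*31+86)%997=861 [pair 1] h(99,90)=(99*31+90)%997=168 [pair 2] h(6,6)=(6*31+6)%997=192 [pair 3] -> [349, 861, 168, 192]
  Sibling for proof at L0: 86
L2: h(349,861)=(349*31+861)%997=713 [pair 0] h(168,192)=(168*31+192)%997=415 [pair 1] -> [713, 415]
  Sibling for proof at L1: 349
L3: h(713,415)=(713*31+415)%997=584 [pair 0] -> [584]
  Sibling for proof at L2: 415
Root: 584
Proof path (sibling hashes from leaf to root): [86, 349, 415]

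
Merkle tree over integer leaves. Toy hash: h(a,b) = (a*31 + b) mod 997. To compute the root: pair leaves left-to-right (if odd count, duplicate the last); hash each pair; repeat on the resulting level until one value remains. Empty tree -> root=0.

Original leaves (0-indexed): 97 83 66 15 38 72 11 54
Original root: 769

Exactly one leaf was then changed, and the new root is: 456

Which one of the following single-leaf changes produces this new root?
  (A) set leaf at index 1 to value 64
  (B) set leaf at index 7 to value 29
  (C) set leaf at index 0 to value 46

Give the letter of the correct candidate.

Original leaves: [97, 83, 66, 15, 38, 72, 11, 54]
Target new root: 456
Try each candidate change and compute the resulting root:
Candidate A: set leaf[1] = 64 -> leaves = [97, 64, 66, 15, 38, 72, 11, 54]
  L0: [97, 64, 66, 15, 38, 72, 11, 54]
  L1: h(97,64)=(97*31+64)%997=80 h(66,15)=(66*31+15)%997=67 h(38,72)=(38*31+72)%997=253 h(11,54)=(11*31+54)%997=395 -> [80, 67, 253, 395]
  L2: h(80,67)=(80*31+67)%997=553 h(253,395)=(253*31+395)%997=262 -> [553, 262]
  L3: h(553,262)=(553*31+262)%997=456 -> [456]
  root = 456 == target 456  ** MATCH **
Candidate B: set leaf[7] = 29 -> leaves = [97, 83, 66, 15, 38, 72, 11, 29]
  L0: [97, 83, 66, 15, 38, 72, 11, 29]
  L1: h(97,83)=(97*31+83)%997=99 h(66,15)=(66*31+15)%997=67 h(38,72)=(38*31+72)%997=253 h(11,29)=(11*31+29)%997=370 -> [99, 67, 253, 370]
  L2: h(99,67)=(99*31+67)%997=145 h(253,370)=(253*31+370)%997=237 -> [145, 237]
  L3: h(145,237)=(145*31+237)%997=744 -> [744]
  root = 744 != target 456
Candidate C: set leaf[0] = 46 -> leaves = [46, 83, 66, 15, 38, 72, 11, 54]
  L0: [46, 83, 66, 15, 38, 72, 11, 54]
  L1: h(46,83)=(46*31+83)%997=512 h(66,15)=(66*31+15)%997=67 h(38,72)=(38*31+72)%997=253 h(11,54)=(11*31+54)%997=395 -> [512, 67, 253, 395]
  L2: h(512,67)=(512*31+67)%997=984 h(253,395)=(253*31+395)%997=262 -> [984, 262]
  L3: h(984,262)=(984*31+262)%997=856 -> [856]
  root = 856 != target 456
Candidate A produces the target root.

Answer: A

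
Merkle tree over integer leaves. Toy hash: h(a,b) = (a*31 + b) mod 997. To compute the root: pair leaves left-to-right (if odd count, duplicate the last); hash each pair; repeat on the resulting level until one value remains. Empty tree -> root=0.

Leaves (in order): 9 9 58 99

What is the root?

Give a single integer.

Answer: 855

Derivation:
L0: [9, 9, 58, 99]
L1: h(9,9)=(9*31+9)%997=288 h(58,99)=(58*31+99)%997=900 -> [288, 900]
L2: h(288,900)=(288*31+900)%997=855 -> [855]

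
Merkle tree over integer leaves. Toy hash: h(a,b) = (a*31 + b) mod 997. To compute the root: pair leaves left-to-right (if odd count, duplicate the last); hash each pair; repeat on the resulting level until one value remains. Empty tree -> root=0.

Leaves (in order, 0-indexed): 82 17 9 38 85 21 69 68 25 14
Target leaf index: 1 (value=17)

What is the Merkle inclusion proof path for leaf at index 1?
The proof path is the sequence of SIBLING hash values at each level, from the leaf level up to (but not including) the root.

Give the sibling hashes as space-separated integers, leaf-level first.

L0 (leaves): [82, 17, 9, 38, 85, 21, 69, 68, 25, 14], target index=1
L1: h(82,17)=(82*31+17)%997=565 [pair 0] h(9,38)=(9*31+38)%997=317 [pair 1] h(85,21)=(85*31+21)%997=662 [pair 2] h(69,68)=(69*31+68)%997=213 [pair 3] h(25,14)=(25*31+14)%997=789 [pair 4] -> [565, 317, 662, 213, 789]
  Sibling for proof at L0: 82
L2: h(565,317)=(565*31+317)%997=883 [pair 0] h(662,213)=(662*31+213)%997=795 [pair 1] h(789,789)=(789*31+789)%997=323 [pair 2] -> [883, 795, 323]
  Sibling for proof at L1: 317
L3: h(883,795)=(883*31+795)%997=252 [pair 0] h(323,323)=(323*31+323)%997=366 [pair 1] -> [252, 366]
  Sibling for proof at L2: 795
L4: h(252,366)=(252*31+366)%997=202 [pair 0] -> [202]
  Sibling for proof at L3: 366
Root: 202
Proof path (sibling hashes from leaf to root): [82, 317, 795, 366]

Answer: 82 317 795 366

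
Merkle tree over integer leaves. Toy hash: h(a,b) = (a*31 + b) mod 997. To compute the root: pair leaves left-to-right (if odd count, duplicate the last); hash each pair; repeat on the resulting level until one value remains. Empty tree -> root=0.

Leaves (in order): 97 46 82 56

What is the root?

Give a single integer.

Answer: 532

Derivation:
L0: [97, 46, 82, 56]
L1: h(97,46)=(97*31+46)%997=62 h(82,56)=(82*31+56)%997=604 -> [62, 604]
L2: h(62,604)=(62*31+604)%997=532 -> [532]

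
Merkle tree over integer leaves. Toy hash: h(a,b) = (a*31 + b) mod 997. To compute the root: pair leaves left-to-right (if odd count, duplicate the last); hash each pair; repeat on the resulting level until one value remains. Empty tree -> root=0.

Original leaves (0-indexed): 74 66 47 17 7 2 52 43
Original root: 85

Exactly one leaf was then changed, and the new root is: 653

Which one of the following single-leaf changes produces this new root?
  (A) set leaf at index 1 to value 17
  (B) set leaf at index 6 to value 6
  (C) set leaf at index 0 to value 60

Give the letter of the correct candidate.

Original leaves: [74, 66, 47, 17, 7, 2, 52, 43]
Target new root: 653
Try each candidate change and compute the resulting root:
Candidate A: set leaf[1] = 17 -> leaves = [74, 17, 47, 17, 7, 2, 52, 43]
  L0: [74, 17, 47, 17, 7, 2, 52, 43]
  L1: h(74,17)=(74*31+17)%997=317 h(47,17)=(47*31+17)%997=477 h(7,2)=(7*31+2)%997=219 h(52,43)=(52*31+43)%997=658 -> [317, 477, 219, 658]
  L2: h(317,477)=(317*31+477)%997=334 h(219,658)=(219*31+658)%997=468 -> [334, 468]
  L3: h(334,468)=(334*31+468)%997=852 -> [852]
  root = 852 != target 653
Candidate B: set leaf[6] = 6 -> leaves = [74, 66, 47, 17, 7, 2, 6, 43]
  L0: [74, 66, 47, 17, 7, 2, 6, 43]
  L1: h(74,66)=(74*31+66)%997=366 h(47,17)=(47*31+17)%997=477 h(7,2)=(7*31+2)%997=219 h(6,43)=(6*31+43)%997=229 -> [366, 477, 219, 229]
  L2: h(366,477)=(366*31+477)%997=856 h(219,229)=(219*31+229)%997=39 -> [856, 39]
  L3: h(856,39)=(856*31+39)%997=653 -> [653]
  root = 653 == target 653  ** MATCH **
Candidate C: set leaf[0] = 60 -> leaves = [60, 66, 47, 17, 7, 2, 52, 43]
  L0: [60, 66, 47, 17, 7, 2, 52, 43]
  L1: h(60,66)=(60*31+66)%997=929 h(47,17)=(47*31+17)%997=477 h(7,2)=(7*31+2)%997=219 h(52,43)=(52*31+43)%997=658 -> [929, 477, 219, 658]
  L2: h(929,477)=(929*31+477)%997=363 h(219,658)=(219*31+658)%997=468 -> [363, 468]
  L3: h(363,468)=(363*31+468)%997=754 -> [754]
  root = 754 != target 653
Candidate B produces the target root.

Answer: B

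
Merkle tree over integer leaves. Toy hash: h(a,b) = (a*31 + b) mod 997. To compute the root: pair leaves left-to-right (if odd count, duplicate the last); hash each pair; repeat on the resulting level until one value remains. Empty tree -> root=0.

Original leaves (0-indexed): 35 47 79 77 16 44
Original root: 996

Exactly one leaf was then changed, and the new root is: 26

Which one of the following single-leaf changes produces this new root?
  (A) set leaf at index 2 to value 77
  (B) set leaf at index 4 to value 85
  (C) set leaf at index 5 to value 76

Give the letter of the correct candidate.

Original leaves: [35, 47, 79, 77, 16, 44]
Target new root: 26
Try each candidate change and compute the resulting root:
Candidate A: set leaf[2] = 77 -> leaves = [35, 47, 77, 77, 16, 44]
  L0: [35, 47, 77, 77, 16, 44]
  L1: h(35,47)=(35*31+47)%997=135 h(77,77)=(77*31+77)%997=470 h(16,44)=(16*31+44)%997=540 -> [135, 470, 540]
  L2: h(135,470)=(135*31+470)%997=667 h(540,540)=(540*31+540)%997=331 -> [667, 331]
  L3: h(667,331)=(667*31+331)%997=71 -> [71]
  root = 71 != target 26
Candidate B: set leaf[4] = 85 -> leaves = [35, 47, 79, 77, 85, 44]
  L0: [35, 47, 79, 77, 85, 44]
  L1: h(35,47)=(35*31+47)%997=135 h(79,77)=(79*31+77)%997=532 h(85,44)=(85*31+44)%997=685 -> [135, 532, 685]
  L2: h(135,532)=(135*31+532)%997=729 h(685,685)=(685*31+685)%997=983 -> [729, 983]
  L3: h(729,983)=(729*31+983)%997=651 -> [651]
  root = 651 != target 26
Candidate C: set leaf[5] = 76 -> leaves = [35, 47, 79, 77, 16, 76]
  L0: [35, 47, 79, 77, 16, 76]
  L1: h(35,47)=(35*31+47)%997=135 h(79,77)=(79*31+77)%997=532 h(16,76)=(16*31+76)%997=572 -> [135, 532, 572]
  L2: h(135,532)=(135*31+532)%997=729 h(572,572)=(572*31+572)%997=358 -> [729, 358]
  L3: h(729,358)=(729*31+358)%997=26 -> [26]
  root = 26 == target 26  ** MATCH **
Candidate C produces the target root.

Answer: C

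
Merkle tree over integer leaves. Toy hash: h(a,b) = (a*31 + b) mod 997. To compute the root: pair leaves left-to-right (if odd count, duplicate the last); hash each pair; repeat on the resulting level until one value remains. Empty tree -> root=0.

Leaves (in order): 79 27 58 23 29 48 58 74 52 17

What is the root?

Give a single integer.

Answer: 841

Derivation:
L0: [79, 27, 58, 23, 29, 48, 58, 74, 52, 17]
L1: h(79,27)=(79*31+27)%997=482 h(58,23)=(58*31+23)%997=824 h(29,48)=(29*31+48)%997=947 h(58,74)=(58*31+74)%997=875 h(52,17)=(52*31+17)%997=632 -> [482, 824, 947, 875, 632]
L2: h(482,824)=(482*31+824)%997=811 h(947,875)=(947*31+875)%997=322 h(632,632)=(632*31+632)%997=284 -> [811, 322, 284]
L3: h(811,322)=(811*31+322)%997=538 h(284,284)=(284*31+284)%997=115 -> [538, 115]
L4: h(538,115)=(538*31+115)%997=841 -> [841]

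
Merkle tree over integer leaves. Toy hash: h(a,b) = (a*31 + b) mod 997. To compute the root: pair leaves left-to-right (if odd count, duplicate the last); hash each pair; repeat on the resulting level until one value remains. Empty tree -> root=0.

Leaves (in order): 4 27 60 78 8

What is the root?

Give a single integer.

L0: [4, 27, 60, 78, 8]
L1: h(4,27)=(4*31+27)%997=151 h(60,78)=(60*31+78)%997=941 h(8,8)=(8*31+8)%997=256 -> [151, 941, 256]
L2: h(151,941)=(151*31+941)%997=637 h(256,256)=(256*31+256)%997=216 -> [637, 216]
L3: h(637,216)=(637*31+216)%997=23 -> [23]

Answer: 23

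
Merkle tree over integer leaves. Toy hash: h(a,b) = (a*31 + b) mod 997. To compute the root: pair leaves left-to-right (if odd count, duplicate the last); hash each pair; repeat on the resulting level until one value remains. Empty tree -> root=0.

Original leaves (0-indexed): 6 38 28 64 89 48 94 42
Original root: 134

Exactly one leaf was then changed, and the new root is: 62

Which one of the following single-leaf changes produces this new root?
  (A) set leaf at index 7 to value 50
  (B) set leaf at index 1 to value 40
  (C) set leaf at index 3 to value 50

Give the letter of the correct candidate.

Original leaves: [6, 38, 28, 64, 89, 48, 94, 42]
Target new root: 62
Try each candidate change and compute the resulting root:
Candidate A: set leaf[7] = 50 -> leaves = [6, 38, 28, 64, 89, 48, 94, 50]
  L0: [6, 38, 28, 64, 89, 48, 94, 50]
  L1: h(6,38)=(6*31+38)%997=224 h(28,64)=(28*31+64)%997=932 h(89,48)=(89*31+48)%997=813 h(94,50)=(94*31+50)%997=970 -> [224, 932, 813, 970]
  L2: h(224,932)=(224*31+932)%997=897 h(813,970)=(813*31+970)%997=251 -> [897, 251]
  L3: h(897,251)=(897*31+251)%997=142 -> [142]
  root = 142 != target 62
Candidate B: set leaf[1] = 40 -> leaves = [6, 40, 28, 64, 89, 48, 94, 42]
  L0: [6, 40, 28, 64, 89, 48, 94, 42]
  L1: h(6,40)=(6*31+40)%997=226 h(28,64)=(28*31+64)%997=932 h(89,48)=(89*31+48)%997=813 h(94,42)=(94*31+42)%997=962 -> [226, 932, 813, 962]
  L2: h(226,932)=(226*31+932)%997=959 h(813,962)=(813*31+962)%997=243 -> [959, 243]
  L3: h(959,243)=(959*31+243)%997=62 -> [62]
  root = 62 == target 62  ** MATCH **
Candidate C: set leaf[3] = 50 -> leaves = [6, 38, 28, 50, 89, 48, 94, 42]
  L0: [6, 38, 28, 50, 89, 48, 94, 42]
  L1: h(6,38)=(6*31+38)%997=224 h(28,50)=(28*31+50)%997=918 h(89,48)=(89*31+48)%997=813 h(94,42)=(94*31+42)%997=962 -> [224, 918, 813, 962]
  L2: h(224,918)=(224*31+918)%997=883 h(813,962)=(813*31+962)%997=243 -> [883, 243]
  L3: h(883,243)=(883*31+243)%997=697 -> [697]
  root = 697 != target 62
Candidate B produces the target root.

Answer: B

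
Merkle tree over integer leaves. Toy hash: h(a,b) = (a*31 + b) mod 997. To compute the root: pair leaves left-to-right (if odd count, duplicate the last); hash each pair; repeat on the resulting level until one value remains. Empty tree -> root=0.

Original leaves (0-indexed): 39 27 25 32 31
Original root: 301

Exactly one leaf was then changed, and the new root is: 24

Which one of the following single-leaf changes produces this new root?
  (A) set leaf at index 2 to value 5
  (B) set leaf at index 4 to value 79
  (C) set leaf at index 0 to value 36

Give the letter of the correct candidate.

Original leaves: [39, 27, 25, 32, 31]
Target new root: 24
Try each candidate change and compute the resulting root:
Candidate A: set leaf[2] = 5 -> leaves = [39, 27, 5, 32, 31]
  L0: [39, 27, 5, 32, 31]
  L1: h(39,27)=(39*31+27)%997=239 h(5,32)=(5*31+32)%997=187 h(31,31)=(31*31+31)%997=992 -> [239, 187, 992]
  L2: h(239,187)=(239*31+187)%997=617 h(992,992)=(992*31+992)%997=837 -> [617, 837]
  L3: h(617,837)=(617*31+837)%997=24 -> [24]
  root = 24 == target 24  ** MATCH **
Candidate B: set leaf[4] = 79 -> leaves = [39, 27, 25, 32, 79]
  L0: [39, 27, 25, 32, 79]
  L1: h(39,27)=(39*31+27)%997=239 h(25,32)=(25*31+32)%997=807 h(79,79)=(79*31+79)%997=534 -> [239, 807, 534]
  L2: h(239,807)=(239*31+807)%997=240 h(534,534)=(534*31+534)%997=139 -> [240, 139]
  L3: h(240,139)=(240*31+139)%997=600 -> [600]
  root = 600 != target 24
Candidate C: set leaf[0] = 36 -> leaves = [36, 27, 25, 32, 31]
  L0: [36, 27, 25, 32, 31]
  L1: h(36,27)=(36*31+27)%997=146 h(25,32)=(25*31+32)%997=807 h(31,31)=(31*31+31)%997=992 -> [146, 807, 992]
  L2: h(146,807)=(146*31+807)%997=348 h(992,992)=(992*31+992)%997=837 -> [348, 837]
  L3: h(348,837)=(348*31+837)%997=658 -> [658]
  root = 658 != target 24
Candidate A produces the target root.

Answer: A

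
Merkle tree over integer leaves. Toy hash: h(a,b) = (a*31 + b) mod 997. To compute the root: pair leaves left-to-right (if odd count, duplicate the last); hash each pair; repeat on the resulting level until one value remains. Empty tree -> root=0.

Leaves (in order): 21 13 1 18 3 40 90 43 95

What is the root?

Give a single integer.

L0: [21, 13, 1, 18, 3, 40, 90, 43, 95]
L1: h(21,13)=(21*31+13)%997=664 h(1,18)=(1*31+18)%997=49 h(3,40)=(3*31+40)%997=133 h(90,43)=(90*31+43)%997=839 h(95,95)=(95*31+95)%997=49 -> [664, 49, 133, 839, 49]
L2: h(664,49)=(664*31+49)%997=693 h(133,839)=(133*31+839)%997=974 h(49,49)=(49*31+49)%997=571 -> [693, 974, 571]
L3: h(693,974)=(693*31+974)%997=523 h(571,571)=(571*31+571)%997=326 -> [523, 326]
L4: h(523,326)=(523*31+326)%997=587 -> [587]

Answer: 587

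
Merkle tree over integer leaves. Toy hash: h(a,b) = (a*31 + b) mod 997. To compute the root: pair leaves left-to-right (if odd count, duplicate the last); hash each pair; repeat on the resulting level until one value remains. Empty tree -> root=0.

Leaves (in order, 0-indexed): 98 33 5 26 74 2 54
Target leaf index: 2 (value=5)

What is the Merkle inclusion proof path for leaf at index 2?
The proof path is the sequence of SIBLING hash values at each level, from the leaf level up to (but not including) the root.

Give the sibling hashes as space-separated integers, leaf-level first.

L0 (leaves): [98, 33, 5, 26, 74, 2, 54], target index=2
L1: h(98,33)=(98*31+33)%997=80 [pair 0] h(5,26)=(5*31+26)%997=181 [pair 1] h(74,2)=(74*31+2)%997=302 [pair 2] h(54,54)=(54*31+54)%997=731 [pair 3] -> [80, 181, 302, 731]
  Sibling for proof at L0: 26
L2: h(80,181)=(80*31+181)%997=667 [pair 0] h(302,731)=(302*31+731)%997=123 [pair 1] -> [667, 123]
  Sibling for proof at L1: 80
L3: h(667,123)=(667*31+123)%997=860 [pair 0] -> [860]
  Sibling for proof at L2: 123
Root: 860
Proof path (sibling hashes from leaf to root): [26, 80, 123]

Answer: 26 80 123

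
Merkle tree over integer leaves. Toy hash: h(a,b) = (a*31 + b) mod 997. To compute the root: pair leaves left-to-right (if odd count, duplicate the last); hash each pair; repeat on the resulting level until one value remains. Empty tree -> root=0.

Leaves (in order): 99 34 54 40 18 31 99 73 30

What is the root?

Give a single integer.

L0: [99, 34, 54, 40, 18, 31, 99, 73, 30]
L1: h(99,34)=(99*31+34)%997=112 h(54,40)=(54*31+40)%997=717 h(18,31)=(18*31+31)%997=589 h(99,73)=(99*31+73)%997=151 h(30,30)=(30*31+30)%997=960 -> [112, 717, 589, 151, 960]
L2: h(112,717)=(112*31+717)%997=201 h(589,151)=(589*31+151)%997=464 h(960,960)=(960*31+960)%997=810 -> [201, 464, 810]
L3: h(201,464)=(201*31+464)%997=713 h(810,810)=(810*31+810)%997=995 -> [713, 995]
L4: h(713,995)=(713*31+995)%997=167 -> [167]

Answer: 167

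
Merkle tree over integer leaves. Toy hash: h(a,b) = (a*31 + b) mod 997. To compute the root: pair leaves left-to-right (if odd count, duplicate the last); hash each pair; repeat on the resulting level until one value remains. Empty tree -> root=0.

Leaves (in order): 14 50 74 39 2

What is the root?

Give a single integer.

L0: [14, 50, 74, 39, 2]
L1: h(14,50)=(14*31+50)%997=484 h(74,39)=(74*31+39)%997=339 h(2,2)=(2*31+2)%997=64 -> [484, 339, 64]
L2: h(484,339)=(484*31+339)%997=388 h(64,64)=(64*31+64)%997=54 -> [388, 54]
L3: h(388,54)=(388*31+54)%997=118 -> [118]

Answer: 118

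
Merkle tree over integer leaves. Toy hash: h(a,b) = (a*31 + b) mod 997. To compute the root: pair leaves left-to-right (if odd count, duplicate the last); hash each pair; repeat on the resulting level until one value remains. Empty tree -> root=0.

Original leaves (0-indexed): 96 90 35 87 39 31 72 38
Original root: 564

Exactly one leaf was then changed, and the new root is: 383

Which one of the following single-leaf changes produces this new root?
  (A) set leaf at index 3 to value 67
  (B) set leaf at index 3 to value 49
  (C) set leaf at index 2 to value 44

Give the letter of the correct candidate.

Answer: B

Derivation:
Original leaves: [96, 90, 35, 87, 39, 31, 72, 38]
Target new root: 383
Try each candidate change and compute the resulting root:
Candidate A: set leaf[3] = 67 -> leaves = [96, 90, 35, 67, 39, 31, 72, 38]
  L0: [96, 90, 35, 67, 39, 31, 72, 38]
  L1: h(96,90)=(96*31+90)%997=75 h(35,67)=(35*31+67)%997=155 h(39,31)=(39*31+31)%997=243 h(72,38)=(72*31+38)%997=276 -> [75, 155, 243, 276]
  L2: h(75,155)=(75*31+155)%997=486 h(243,276)=(243*31+276)%997=830 -> [486, 830]
  L3: h(486,830)=(486*31+830)%997=941 -> [941]
  root = 941 != target 383
Candidate B: set leaf[3] = 49 -> leaves = [96, 90, 35, 49, 39, 31, 72, 38]
  L0: [96, 90, 35, 49, 39, 31, 72, 38]
  L1: h(96,90)=(96*31+90)%997=75 h(35,49)=(35*31+49)%997=137 h(39,31)=(39*31+31)%997=243 h(72,38)=(72*31+38)%997=276 -> [75, 137, 243, 276]
  L2: h(75,137)=(75*31+137)%997=468 h(243,276)=(243*31+276)%997=830 -> [468, 830]
  L3: h(468,830)=(468*31+830)%997=383 -> [383]
  root = 383 == target 383  ** MATCH **
Candidate C: set leaf[2] = 44 -> leaves = [96, 90, 44, 87, 39, 31, 72, 38]
  L0: [96, 90, 44, 87, 39, 31, 72, 38]
  L1: h(96,90)=(96*31+90)%997=75 h(44,87)=(44*31+87)%997=454 h(39,31)=(39*31+31)%997=243 h(72,38)=(72*31+38)%997=276 -> [75, 454, 243, 276]
  L2: h(75,454)=(75*31+454)%997=785 h(243,276)=(243*31+276)%997=830 -> [785, 830]
  L3: h(785,830)=(785*31+830)%997=240 -> [240]
  root = 240 != target 383
Candidate B produces the target root.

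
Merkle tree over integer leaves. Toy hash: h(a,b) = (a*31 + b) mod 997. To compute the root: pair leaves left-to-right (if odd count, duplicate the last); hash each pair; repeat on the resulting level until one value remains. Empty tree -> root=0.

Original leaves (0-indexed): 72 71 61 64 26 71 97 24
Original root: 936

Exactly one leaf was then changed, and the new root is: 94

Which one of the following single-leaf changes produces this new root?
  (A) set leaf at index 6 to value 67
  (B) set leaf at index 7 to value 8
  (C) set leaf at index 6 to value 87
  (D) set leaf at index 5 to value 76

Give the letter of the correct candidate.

Original leaves: [72, 71, 61, 64, 26, 71, 97, 24]
Target new root: 94
Try each candidate change and compute the resulting root:
Candidate A: set leaf[6] = 67 -> leaves = [72, 71, 61, 64, 26, 71, 67, 24]
  L0: [72, 71, 61, 64, 26, 71, 67, 24]
  L1: h(72,71)=(72*31+71)%997=309 h(61,64)=(61*31+64)%997=958 h(26,71)=(26*31+71)%997=877 h(67,24)=(67*31+24)%997=107 -> [309, 958, 877, 107]
  L2: h(309,958)=(309*31+958)%997=567 h(877,107)=(877*31+107)%997=375 -> [567, 375]
  L3: h(567,375)=(567*31+375)%997=6 -> [6]
  root = 6 != target 94
Candidate B: set leaf[7] = 8 -> leaves = [72, 71, 61, 64, 26, 71, 97, 8]
  L0: [72, 71, 61, 64, 26, 71, 97, 8]
  L1: h(72,71)=(72*31+71)%997=309 h(61,64)=(61*31+64)%997=958 h(26,71)=(26*31+71)%997=877 h(97,8)=(97*31+8)%997=24 -> [309, 958, 877, 24]
  L2: h(309,958)=(309*31+958)%997=567 h(877,24)=(877*31+24)%997=292 -> [567, 292]
  L3: h(567,292)=(567*31+292)%997=920 -> [920]
  root = 920 != target 94
Candidate C: set leaf[6] = 87 -> leaves = [72, 71, 61, 64, 26, 71, 87, 24]
  L0: [72, 71, 61, 64, 26, 71, 87, 24]
  L1: h(72,71)=(72*31+71)%997=309 h(61,64)=(61*31+64)%997=958 h(26,71)=(26*31+71)%997=877 h(87,24)=(87*31+24)%997=727 -> [309, 958, 877, 727]
  L2: h(309,958)=(309*31+958)%997=567 h(877,727)=(877*31+727)%997=995 -> [567, 995]
  L3: h(567,995)=(567*31+995)%997=626 -> [626]
  root = 626 != target 94
Candidate D: set leaf[5] = 76 -> leaves = [72, 71, 61, 64, 26, 76, 97, 24]
  L0: [72, 71, 61, 64, 26, 76, 97, 24]
  L1: h(72,71)=(72*31+71)%997=309 h(61,64)=(61*31+64)%997=958 h(26,76)=(26*31+76)%997=882 h(97,24)=(97*31+24)%997=40 -> [309, 958, 882, 40]
  L2: h(309,958)=(309*31+958)%997=567 h(882,40)=(882*31+40)%997=463 -> [567, 463]
  L3: h(567,463)=(567*31+463)%997=94 -> [94]
  root = 94 == target 94  ** MATCH **
Candidate D produces the target root.

Answer: D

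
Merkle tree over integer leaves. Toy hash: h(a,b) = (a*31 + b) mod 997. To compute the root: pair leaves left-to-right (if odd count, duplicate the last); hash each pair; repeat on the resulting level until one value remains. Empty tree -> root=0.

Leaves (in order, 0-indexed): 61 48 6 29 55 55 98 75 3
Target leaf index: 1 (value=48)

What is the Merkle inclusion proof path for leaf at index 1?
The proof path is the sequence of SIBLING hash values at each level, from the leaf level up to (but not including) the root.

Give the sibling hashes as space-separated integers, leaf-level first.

Answer: 61 215 844 598

Derivation:
L0 (leaves): [61, 48, 6, 29, 55, 55, 98, 75, 3], target index=1
L1: h(61,48)=(61*31+48)%997=942 [pair 0] h(6,29)=(6*31+29)%997=215 [pair 1] h(55,55)=(55*31+55)%997=763 [pair 2] h(98,75)=(98*31+75)%997=122 [pair 3] h(3,3)=(3*31+3)%997=96 [pair 4] -> [942, 215, 763, 122, 96]
  Sibling for proof at L0: 61
L2: h(942,215)=(942*31+215)%997=504 [pair 0] h(763,122)=(763*31+122)%997=844 [pair 1] h(96,96)=(96*31+96)%997=81 [pair 2] -> [504, 844, 81]
  Sibling for proof at L1: 215
L3: h(504,844)=(504*31+844)%997=516 [pair 0] h(81,81)=(81*31+81)%997=598 [pair 1] -> [516, 598]
  Sibling for proof at L2: 844
L4: h(516,598)=(516*31+598)%997=642 [pair 0] -> [642]
  Sibling for proof at L3: 598
Root: 642
Proof path (sibling hashes from leaf to root): [61, 215, 844, 598]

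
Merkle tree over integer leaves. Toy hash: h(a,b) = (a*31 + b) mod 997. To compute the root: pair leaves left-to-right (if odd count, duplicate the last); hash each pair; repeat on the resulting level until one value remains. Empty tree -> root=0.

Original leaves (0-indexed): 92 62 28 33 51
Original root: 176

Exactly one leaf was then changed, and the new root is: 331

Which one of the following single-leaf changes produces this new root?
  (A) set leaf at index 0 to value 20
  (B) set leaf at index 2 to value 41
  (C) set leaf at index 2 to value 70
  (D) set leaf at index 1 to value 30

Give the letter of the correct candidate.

Original leaves: [92, 62, 28, 33, 51]
Target new root: 331
Try each candidate change and compute the resulting root:
Candidate A: set leaf[0] = 20 -> leaves = [20, 62, 28, 33, 51]
  L0: [20, 62, 28, 33, 51]
  L1: h(20,62)=(20*31+62)%997=682 h(28,33)=(28*31+33)%997=901 h(51,51)=(51*31+51)%997=635 -> [682, 901, 635]
  L2: h(682,901)=(682*31+901)%997=109 h(635,635)=(635*31+635)%997=380 -> [109, 380]
  L3: h(109,380)=(109*31+380)%997=768 -> [768]
  root = 768 != target 331
Candidate B: set leaf[2] = 41 -> leaves = [92, 62, 41, 33, 51]
  L0: [92, 62, 41, 33, 51]
  L1: h(92,62)=(92*31+62)%997=920 h(41,33)=(41*31+33)%997=307 h(51,51)=(51*31+51)%997=635 -> [920, 307, 635]
  L2: h(920,307)=(920*31+307)%997=911 h(635,635)=(635*31+635)%997=380 -> [911, 380]
  L3: h(911,380)=(911*31+380)%997=705 -> [705]
  root = 705 != target 331
Candidate C: set leaf[2] = 70 -> leaves = [92, 62, 70, 33, 51]
  L0: [92, 62, 70, 33, 51]
  L1: h(92,62)=(92*31+62)%997=920 h(70,33)=(70*31+33)%997=209 h(51,51)=(51*31+51)%997=635 -> [920, 209, 635]
  L2: h(920,209)=(920*31+209)%997=813 h(635,635)=(635*31+635)%997=380 -> [813, 380]
  L3: h(813,380)=(813*31+380)%997=658 -> [658]
  root = 658 != target 331
Candidate D: set leaf[1] = 30 -> leaves = [92, 30, 28, 33, 51]
  L0: [92, 30, 28, 33, 51]
  L1: h(92,30)=(92*31+30)%997=888 h(28,33)=(28*31+33)%997=901 h(51,51)=(51*31+51)%997=635 -> [888, 901, 635]
  L2: h(888,901)=(888*31+901)%997=513 h(635,635)=(635*31+635)%997=380 -> [513, 380]
  L3: h(513,380)=(513*31+380)%997=331 -> [331]
  root = 331 == target 331  ** MATCH **
Candidate D produces the target root.

Answer: D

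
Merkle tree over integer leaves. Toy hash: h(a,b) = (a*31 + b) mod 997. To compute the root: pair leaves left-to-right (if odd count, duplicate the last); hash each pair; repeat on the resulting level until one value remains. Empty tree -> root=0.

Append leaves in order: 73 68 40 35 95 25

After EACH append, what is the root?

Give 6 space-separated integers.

Answer: 73 337 760 755 48 799

Derivation:
After append 73 (leaves=[73]):
  L0: [73]
  root=73
After append 68 (leaves=[73, 68]):
  L0: [73, 68]
  L1: h(73,68)=(73*31+68)%997=337 -> [337]
  root=337
After append 40 (leaves=[73, 68, 40]):
  L0: [73, 68, 40]
  L1: h(73,68)=(73*31+68)%997=337 h(40,40)=(40*31+40)%997=283 -> [337, 283]
  L2: h(337,283)=(337*31+283)%997=760 -> [760]
  root=760
After append 35 (leaves=[73, 68, 40, 35]):
  L0: [73, 68, 40, 35]
  L1: h(73,68)=(73*31+68)%997=337 h(40,35)=(40*31+35)%997=278 -> [337, 278]
  L2: h(337,278)=(337*31+278)%997=755 -> [755]
  root=755
After append 95 (leaves=[73, 68, 40, 35, 95]):
  L0: [73, 68, 40, 35, 95]
  L1: h(73,68)=(73*31+68)%997=337 h(40,35)=(40*31+35)%997=278 h(95,95)=(95*31+95)%997=49 -> [337, 278, 49]
  L2: h(337,278)=(337*31+278)%997=755 h(49,49)=(49*31+49)%997=571 -> [755, 571]
  L3: h(755,571)=(755*31+571)%997=48 -> [48]
  root=48
After append 25 (leaves=[73, 68, 40, 35, 95, 25]):
  L0: [73, 68, 40, 35, 95, 25]
  L1: h(73,68)=(73*31+68)%997=337 h(40,35)=(40*31+35)%997=278 h(95,25)=(95*31+25)%997=976 -> [337, 278, 976]
  L2: h(337,278)=(337*31+278)%997=755 h(976,976)=(976*31+976)%997=325 -> [755, 325]
  L3: h(755,325)=(755*31+325)%997=799 -> [799]
  root=799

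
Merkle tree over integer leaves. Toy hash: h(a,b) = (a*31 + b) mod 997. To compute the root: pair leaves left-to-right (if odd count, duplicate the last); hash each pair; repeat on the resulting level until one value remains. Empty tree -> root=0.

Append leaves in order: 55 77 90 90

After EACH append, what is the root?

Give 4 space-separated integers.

After append 55 (leaves=[55]):
  L0: [55]
  root=55
After append 77 (leaves=[55, 77]):
  L0: [55, 77]
  L1: h(55,77)=(55*31+77)%997=785 -> [785]
  root=785
After append 90 (leaves=[55, 77, 90]):
  L0: [55, 77, 90]
  L1: h(55,77)=(55*31+77)%997=785 h(90,90)=(90*31+90)%997=886 -> [785, 886]
  L2: h(785,886)=(785*31+886)%997=296 -> [296]
  root=296
After append 90 (leaves=[55, 77, 90, 90]):
  L0: [55, 77, 90, 90]
  L1: h(55,77)=(55*31+77)%997=785 h(90,90)=(90*31+90)%997=886 -> [785, 886]
  L2: h(785,886)=(785*31+886)%997=296 -> [296]
  root=296

Answer: 55 785 296 296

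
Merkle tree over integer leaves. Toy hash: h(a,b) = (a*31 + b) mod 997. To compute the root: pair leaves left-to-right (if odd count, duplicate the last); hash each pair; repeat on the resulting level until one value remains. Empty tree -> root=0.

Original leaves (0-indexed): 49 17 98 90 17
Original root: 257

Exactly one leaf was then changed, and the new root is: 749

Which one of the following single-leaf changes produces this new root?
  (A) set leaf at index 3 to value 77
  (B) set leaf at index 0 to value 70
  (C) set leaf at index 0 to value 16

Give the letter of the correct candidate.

Original leaves: [49, 17, 98, 90, 17]
Target new root: 749
Try each candidate change and compute the resulting root:
Candidate A: set leaf[3] = 77 -> leaves = [49, 17, 98, 77, 17]
  L0: [49, 17, 98, 77, 17]
  L1: h(49,17)=(49*31+17)%997=539 h(98,77)=(98*31+77)%997=124 h(17,17)=(17*31+17)%997=544 -> [539, 124, 544]
  L2: h(539,124)=(539*31+124)%997=881 h(544,544)=(544*31+544)%997=459 -> [881, 459]
  L3: h(881,459)=(881*31+459)%997=851 -> [851]
  root = 851 != target 749
Candidate B: set leaf[0] = 70 -> leaves = [70, 17, 98, 90, 17]
  L0: [70, 17, 98, 90, 17]
  L1: h(70,17)=(70*31+17)%997=193 h(98,90)=(98*31+90)%997=137 h(17,17)=(17*31+17)%997=544 -> [193, 137, 544]
  L2: h(193,137)=(193*31+137)%997=138 h(544,544)=(544*31+544)%997=459 -> [138, 459]
  L3: h(138,459)=(138*31+459)%997=749 -> [749]
  root = 749 == target 749  ** MATCH **
Candidate C: set leaf[0] = 16 -> leaves = [16, 17, 98, 90, 17]
  L0: [16, 17, 98, 90, 17]
  L1: h(16,17)=(16*31+17)%997=513 h(98,90)=(98*31+90)%997=137 h(17,17)=(17*31+17)%997=544 -> [513, 137, 544]
  L2: h(513,137)=(513*31+137)%997=88 h(544,544)=(544*31+544)%997=459 -> [88, 459]
  L3: h(88,459)=(88*31+459)%997=196 -> [196]
  root = 196 != target 749
Candidate B produces the target root.

Answer: B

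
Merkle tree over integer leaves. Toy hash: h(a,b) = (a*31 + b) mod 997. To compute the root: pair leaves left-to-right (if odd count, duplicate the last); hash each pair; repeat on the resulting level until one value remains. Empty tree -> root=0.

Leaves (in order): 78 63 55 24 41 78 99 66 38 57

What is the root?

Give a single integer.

L0: [78, 63, 55, 24, 41, 78, 99, 66, 38, 57]
L1: h(78,63)=(78*31+63)%997=487 h(55,24)=(55*31+24)%997=732 h(41,78)=(41*31+78)%997=352 h(99,66)=(99*31+66)%997=144 h(38,57)=(38*31+57)%997=238 -> [487, 732, 352, 144, 238]
L2: h(487,732)=(487*31+732)%997=874 h(352,144)=(352*31+144)%997=89 h(238,238)=(238*31+238)%997=637 -> [874, 89, 637]
L3: h(874,89)=(874*31+89)%997=264 h(637,637)=(637*31+637)%997=444 -> [264, 444]
L4: h(264,444)=(264*31+444)%997=652 -> [652]

Answer: 652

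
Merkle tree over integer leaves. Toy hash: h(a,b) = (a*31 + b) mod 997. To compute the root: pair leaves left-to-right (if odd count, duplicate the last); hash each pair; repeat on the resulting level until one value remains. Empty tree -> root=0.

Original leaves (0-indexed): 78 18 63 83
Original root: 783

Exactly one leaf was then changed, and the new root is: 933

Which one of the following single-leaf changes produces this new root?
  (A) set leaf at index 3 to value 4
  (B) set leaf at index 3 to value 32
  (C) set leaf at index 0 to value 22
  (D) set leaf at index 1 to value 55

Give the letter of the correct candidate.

Answer: D

Derivation:
Original leaves: [78, 18, 63, 83]
Target new root: 933
Try each candidate change and compute the resulting root:
Candidate A: set leaf[3] = 4 -> leaves = [78, 18, 63, 4]
  L0: [78, 18, 63, 4]
  L1: h(78,18)=(78*31+18)%997=442 h(63,4)=(63*31+4)%997=960 -> [442, 960]
  L2: h(442,960)=(442*31+960)%997=704 -> [704]
  root = 704 != target 933
Candidate B: set leaf[3] = 32 -> leaves = [78, 18, 63, 32]
  L0: [78, 18, 63, 32]
  L1: h(78,18)=(78*31+18)%997=442 h(63,32)=(63*31+32)%997=988 -> [442, 988]
  L2: h(442,988)=(442*31+988)%997=732 -> [732]
  root = 732 != target 933
Candidate C: set leaf[0] = 22 -> leaves = [22, 18, 63, 83]
  L0: [22, 18, 63, 83]
  L1: h(22,18)=(22*31+18)%997=700 h(63,83)=(63*31+83)%997=42 -> [700, 42]
  L2: h(700,42)=(700*31+42)%997=805 -> [805]
  root = 805 != target 933
Candidate D: set leaf[1] = 55 -> leaves = [78, 55, 63, 83]
  L0: [78, 55, 63, 83]
  L1: h(78,55)=(78*31+55)%997=479 h(63,83)=(63*31+83)%997=42 -> [479, 42]
  L2: h(479,42)=(479*31+42)%997=933 -> [933]
  root = 933 == target 933  ** MATCH **
Candidate D produces the target root.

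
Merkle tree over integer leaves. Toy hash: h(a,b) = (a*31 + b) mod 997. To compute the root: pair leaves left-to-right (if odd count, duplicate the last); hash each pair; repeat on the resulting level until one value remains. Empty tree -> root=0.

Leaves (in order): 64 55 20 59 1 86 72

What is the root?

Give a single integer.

Answer: 435

Derivation:
L0: [64, 55, 20, 59, 1, 86, 72]
L1: h(64,55)=(64*31+55)%997=45 h(20,59)=(20*31+59)%997=679 h(1,86)=(1*31+86)%997=117 h(72,72)=(72*31+72)%997=310 -> [45, 679, 117, 310]
L2: h(45,679)=(45*31+679)%997=80 h(117,310)=(117*31+310)%997=946 -> [80, 946]
L3: h(80,946)=(80*31+946)%997=435 -> [435]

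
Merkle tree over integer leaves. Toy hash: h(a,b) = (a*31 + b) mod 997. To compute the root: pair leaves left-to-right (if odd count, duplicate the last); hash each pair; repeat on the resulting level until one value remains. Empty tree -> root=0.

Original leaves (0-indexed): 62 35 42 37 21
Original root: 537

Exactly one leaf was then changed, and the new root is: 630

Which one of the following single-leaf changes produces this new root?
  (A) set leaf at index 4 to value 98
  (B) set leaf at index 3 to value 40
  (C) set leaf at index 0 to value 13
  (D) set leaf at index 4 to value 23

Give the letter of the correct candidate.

Original leaves: [62, 35, 42, 37, 21]
Target new root: 630
Try each candidate change and compute the resulting root:
Candidate A: set leaf[4] = 98 -> leaves = [62, 35, 42, 37, 98]
  L0: [62, 35, 42, 37, 98]
  L1: h(62,35)=(62*31+35)%997=960 h(42,37)=(42*31+37)%997=342 h(98,98)=(98*31+98)%997=145 -> [960, 342, 145]
  L2: h(960,342)=(960*31+342)%997=192 h(145,145)=(145*31+145)%997=652 -> [192, 652]
  L3: h(192,652)=(192*31+652)%997=622 -> [622]
  root = 622 != target 630
Candidate B: set leaf[3] = 40 -> leaves = [62, 35, 42, 40, 21]
  L0: [62, 35, 42, 40, 21]
  L1: h(62,35)=(62*31+35)%997=960 h(42,40)=(42*31+40)%997=345 h(21,21)=(21*31+21)%997=672 -> [960, 345, 672]
  L2: h(960,345)=(960*31+345)%997=195 h(672,672)=(672*31+672)%997=567 -> [195, 567]
  L3: h(195,567)=(195*31+567)%997=630 -> [630]
  root = 630 == target 630  ** MATCH **
Candidate C: set leaf[0] = 13 -> leaves = [13, 35, 42, 37, 21]
  L0: [13, 35, 42, 37, 21]
  L1: h(13,35)=(13*31+35)%997=438 h(42,37)=(42*31+37)%997=342 h(21,21)=(21*31+21)%997=672 -> [438, 342, 672]
  L2: h(438,342)=(438*31+342)%997=959 h(672,672)=(672*31+672)%997=567 -> [959, 567]
  L3: h(959,567)=(959*31+567)%997=386 -> [386]
  root = 386 != target 630
Candidate D: set leaf[4] = 23 -> leaves = [62, 35, 42, 37, 23]
  L0: [62, 35, 42, 37, 23]
  L1: h(62,35)=(62*31+35)%997=960 h(42,37)=(42*31+37)%997=342 h(23,23)=(23*31+23)%997=736 -> [960, 342, 736]
  L2: h(960,342)=(960*31+342)%997=192 h(736,736)=(736*31+736)%997=621 -> [192, 621]
  L3: h(192,621)=(192*31+621)%997=591 -> [591]
  root = 591 != target 630
Candidate B produces the target root.

Answer: B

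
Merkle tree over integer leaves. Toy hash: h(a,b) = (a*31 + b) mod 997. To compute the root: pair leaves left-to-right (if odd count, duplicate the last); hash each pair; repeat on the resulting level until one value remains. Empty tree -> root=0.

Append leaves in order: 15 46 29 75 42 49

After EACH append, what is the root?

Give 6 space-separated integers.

After append 15 (leaves=[15]):
  L0: [15]
  root=15
After append 46 (leaves=[15, 46]):
  L0: [15, 46]
  L1: h(15,46)=(15*31+46)%997=511 -> [511]
  root=511
After append 29 (leaves=[15, 46, 29]):
  L0: [15, 46, 29]
  L1: h(15,46)=(15*31+46)%997=511 h(29,29)=(29*31+29)%997=928 -> [511, 928]
  L2: h(511,928)=(511*31+928)%997=817 -> [817]
  root=817
After append 75 (leaves=[15, 46, 29, 75]):
  L0: [15, 46, 29, 75]
  L1: h(15,46)=(15*31+46)%997=511 h(29,75)=(29*31+75)%997=974 -> [511, 974]
  L2: h(511,974)=(511*31+974)%997=863 -> [863]
  root=863
After append 42 (leaves=[15, 46, 29, 75, 42]):
  L0: [15, 46, 29, 75, 42]
  L1: h(15,46)=(15*31+46)%997=511 h(29,75)=(29*31+75)%997=974 h(42,42)=(42*31+42)%997=347 -> [511, 974, 347]
  L2: h(511,974)=(511*31+974)%997=863 h(347,347)=(347*31+347)%997=137 -> [863, 137]
  L3: h(863,137)=(863*31+137)%997=968 -> [968]
  root=968
After append 49 (leaves=[15, 46, 29, 75, 42, 49]):
  L0: [15, 46, 29, 75, 42, 49]
  L1: h(15,46)=(15*31+46)%997=511 h(29,75)=(29*31+75)%997=974 h(42,49)=(42*31+49)%997=354 -> [511, 974, 354]
  L2: h(511,974)=(511*31+974)%997=863 h(354,354)=(354*31+354)%997=361 -> [863, 361]
  L3: h(863,361)=(863*31+361)%997=195 -> [195]
  root=195

Answer: 15 511 817 863 968 195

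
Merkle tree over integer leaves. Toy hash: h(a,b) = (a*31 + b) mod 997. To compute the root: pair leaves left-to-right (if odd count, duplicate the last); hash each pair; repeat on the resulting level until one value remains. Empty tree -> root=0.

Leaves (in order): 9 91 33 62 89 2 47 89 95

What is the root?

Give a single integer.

L0: [9, 91, 33, 62, 89, 2, 47, 89, 95]
L1: h(9,91)=(9*31+91)%997=370 h(33,62)=(33*31+62)%997=88 h(89,2)=(89*31+2)%997=767 h(47,89)=(47*31+89)%997=549 h(95,95)=(95*31+95)%997=49 -> [370, 88, 767, 549, 49]
L2: h(370,88)=(370*31+88)%997=591 h(767,549)=(767*31+549)%997=398 h(49,49)=(49*31+49)%997=571 -> [591, 398, 571]
L3: h(591,398)=(591*31+398)%997=773 h(571,571)=(571*31+571)%997=326 -> [773, 326]
L4: h(773,326)=(773*31+326)%997=361 -> [361]

Answer: 361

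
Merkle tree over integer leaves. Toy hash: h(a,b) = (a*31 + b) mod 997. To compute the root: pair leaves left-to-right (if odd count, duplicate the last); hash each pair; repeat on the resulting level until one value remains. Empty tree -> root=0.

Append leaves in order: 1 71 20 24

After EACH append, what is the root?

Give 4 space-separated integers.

Answer: 1 102 811 815

Derivation:
After append 1 (leaves=[1]):
  L0: [1]
  root=1
After append 71 (leaves=[1, 71]):
  L0: [1, 71]
  L1: h(1,71)=(1*31+71)%997=102 -> [102]
  root=102
After append 20 (leaves=[1, 71, 20]):
  L0: [1, 71, 20]
  L1: h(1,71)=(1*31+71)%997=102 h(20,20)=(20*31+20)%997=640 -> [102, 640]
  L2: h(102,640)=(102*31+640)%997=811 -> [811]
  root=811
After append 24 (leaves=[1, 71, 20, 24]):
  L0: [1, 71, 20, 24]
  L1: h(1,71)=(1*31+71)%997=102 h(20,24)=(20*31+24)%997=644 -> [102, 644]
  L2: h(102,644)=(102*31+644)%997=815 -> [815]
  root=815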